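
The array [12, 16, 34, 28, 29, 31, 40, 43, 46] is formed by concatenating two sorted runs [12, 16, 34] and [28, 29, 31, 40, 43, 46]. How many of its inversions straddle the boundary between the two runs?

Take each right-half value and tally the left-half values above it:
r = 28: 34 → 1
r = 29: 34 → 1
r = 31: 34 → 1
r = 40: none → 0
r = 43: none → 0
r = 46: none → 0
Cross-inversions: 1 + 1 + 1 + 0 + 0 + 0 = 3

3 split inversions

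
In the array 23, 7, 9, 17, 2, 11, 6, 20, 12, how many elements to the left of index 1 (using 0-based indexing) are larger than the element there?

1

The element at index 1 is 7.
Elements before it: 23
Those larger than 7: 23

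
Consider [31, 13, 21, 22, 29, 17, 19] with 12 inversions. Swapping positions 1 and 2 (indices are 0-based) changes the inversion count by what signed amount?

+1

Positions 1 and 2 hold 13 and 21; after swapping, the array is [31, 21, 13, 22, 29, 17, 19].
Sweep left to right; for each value list the smaller values that follow it:
31: 6
21: 3
13: 0
22: 2
29: 2
17: 0
19: 0
Sum: 6 + 3 + 0 + 2 + 2 + 0 + 0 = 13
Change: 13 − 12 = +1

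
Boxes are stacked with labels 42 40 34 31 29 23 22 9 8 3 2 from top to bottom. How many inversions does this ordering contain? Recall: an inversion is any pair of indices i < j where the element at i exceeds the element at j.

Element-by-element contributions:
42 → 40, 34, 31, 29, 23, 22, 9, 8, 3, 2 → 10
40 → 34, 31, 29, 23, 22, 9, 8, 3, 2 → 9
34 → 31, 29, 23, 22, 9, 8, 3, 2 → 8
31 → 29, 23, 22, 9, 8, 3, 2 → 7
29 → 23, 22, 9, 8, 3, 2 → 6
23 → 22, 9, 8, 3, 2 → 5
22 → 9, 8, 3, 2 → 4
9 → 8, 3, 2 → 3
8 → 3, 2 → 2
3 → 2 → 1
2 → none → 0
Sum: 10 + 9 + 8 + 7 + 6 + 5 + 4 + 3 + 2 + 1 + 0 = 55

There are 55 out-of-order pairs.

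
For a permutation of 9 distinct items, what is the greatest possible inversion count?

The maximum occurs when the array is in strictly decreasing order: every one of the C(9, 2) pairs is inverted.
C(9, 2) = 9·8/2 = 36

36 inversions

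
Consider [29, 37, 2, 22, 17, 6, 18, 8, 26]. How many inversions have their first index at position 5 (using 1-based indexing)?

2 such elements

The element at index 5 is 17.
Elements after it: 6, 18, 8, 26
Those smaller than 17: 6, 8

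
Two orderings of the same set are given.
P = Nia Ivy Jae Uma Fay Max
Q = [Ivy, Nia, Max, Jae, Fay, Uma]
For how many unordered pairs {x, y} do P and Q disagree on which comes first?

Assign each item its position (1..6) in the first ordering, then rewrite the second ordering as that position sequence:
positions: Nia→1, Ivy→2, Jae→3, Uma→4, Fay→5, Max→6
second ordering as positions: [2, 1, 6, 3, 5, 4]
Discordant pairs = inversions in this position sequence.
2: 1 → 1
1: 0
6: 3, 5, 4 → 3
3: 0
5: 4 → 1
4: 0
Total: 1 + 0 + 3 + 0 + 1 + 0 = 5

There are 5 disagreeing pairs.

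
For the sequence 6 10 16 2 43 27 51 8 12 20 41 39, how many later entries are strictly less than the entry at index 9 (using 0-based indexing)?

The element at index 9 is 20.
Elements after it: 41, 39
None of them are smaller than 20.

0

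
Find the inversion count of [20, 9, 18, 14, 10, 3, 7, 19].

There are 18 inversions.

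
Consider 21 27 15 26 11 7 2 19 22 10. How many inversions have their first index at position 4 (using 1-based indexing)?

6 such elements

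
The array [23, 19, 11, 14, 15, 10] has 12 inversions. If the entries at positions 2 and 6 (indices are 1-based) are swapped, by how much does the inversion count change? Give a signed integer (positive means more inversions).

-7

Positions 2 and 6 hold 19 and 10; after swapping, the array is [23, 10, 11, 14, 15, 19].
For each element, count later entries that are smaller:
23 → 10, 11, 14, 15, 19 → 5
10 → none → 0
11 → none → 0
14 → none → 0
15 → none → 0
19 → none → 0
Sum: 5 + 0 + 0 + 0 + 0 + 0 = 5
Change: 5 − 12 = -7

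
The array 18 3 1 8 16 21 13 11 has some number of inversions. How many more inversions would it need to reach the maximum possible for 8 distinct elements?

16 inversions short

Maximum inversions for 8 distinct elements is C(8, 2) = 8·7/2 = 28.
Current inversions — for each element, count later smaller elements:
18: 6
3: 1
1: 0
8: 0
16: 2
21: 2
13: 1
11: 0
Current total: 6 + 1 + 0 + 0 + 2 + 2 + 1 + 0 = 12
Shortfall: 28 − 12 = 16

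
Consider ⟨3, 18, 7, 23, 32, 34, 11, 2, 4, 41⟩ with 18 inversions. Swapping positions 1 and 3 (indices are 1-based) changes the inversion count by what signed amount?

+1

Positions 1 and 3 hold 3 and 7; after swapping, the array is [7, 18, 3, 23, 32, 34, 11, 2, 4, 41].
Sweep left to right; for each value list the smaller values that follow it:
7 → 3, 2, 4 → 3
18 → 3, 11, 2, 4 → 4
3 → 2 → 1
23 → 11, 2, 4 → 3
32 → 11, 2, 4 → 3
34 → 11, 2, 4 → 3
11 → 2, 4 → 2
2 → none → 0
4 → none → 0
41 → none → 0
Sum: 3 + 4 + 1 + 3 + 3 + 3 + 2 + 0 + 0 + 0 = 19
Change: 19 − 18 = +1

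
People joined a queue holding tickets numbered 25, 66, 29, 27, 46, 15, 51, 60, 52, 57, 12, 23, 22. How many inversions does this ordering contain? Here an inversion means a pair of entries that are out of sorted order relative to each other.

44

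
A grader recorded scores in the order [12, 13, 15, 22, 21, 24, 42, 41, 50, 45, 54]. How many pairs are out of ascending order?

3

Sweep left to right; for each value list the smaller values that follow it:
12: 0
13: 0
15: 0
22: 1
21: 0
24: 0
42: 1
41: 0
50: 1
45: 0
54: 0
Sum: 0 + 0 + 0 + 1 + 0 + 0 + 1 + 0 + 1 + 0 + 0 = 3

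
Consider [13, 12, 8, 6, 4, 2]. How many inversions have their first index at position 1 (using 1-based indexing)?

5 such elements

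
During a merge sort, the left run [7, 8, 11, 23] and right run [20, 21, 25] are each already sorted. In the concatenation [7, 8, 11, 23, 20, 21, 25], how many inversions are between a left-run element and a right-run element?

2 cross-inversions

Take each right-half value and tally the left-half values above it:
r = 20: 23 → 1
r = 21: 23 → 1
r = 25: none → 0
Cross-inversions: 1 + 1 + 0 = 2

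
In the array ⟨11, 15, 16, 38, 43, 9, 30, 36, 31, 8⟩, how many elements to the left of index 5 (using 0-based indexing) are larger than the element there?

5

The element at index 5 is 9.
Elements before it: 11, 15, 16, 38, 43
Those larger than 9: 11, 15, 16, 38, 43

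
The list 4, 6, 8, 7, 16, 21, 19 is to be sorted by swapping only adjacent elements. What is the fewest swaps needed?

The minimum number of adjacent swaps to sort an array equals its inversion count, since every such swap removes exactly one inversion.
Count inversions — for each element, later elements that are smaller:
4: none → 0
6: none → 0
8: 7 → 1
7: none → 0
16: none → 0
21: 19 → 1
19: none → 0
Total inversions: 0 + 0 + 1 + 0 + 0 + 1 + 0 = 2

2 adjacent swaps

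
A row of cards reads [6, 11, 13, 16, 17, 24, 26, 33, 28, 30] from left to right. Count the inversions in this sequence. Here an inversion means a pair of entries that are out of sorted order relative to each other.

2 out-of-order pairs

Sweep left to right; for each value list the smaller values that follow it:
6 → none → 0
11 → none → 0
13 → none → 0
16 → none → 0
17 → none → 0
24 → none → 0
26 → none → 0
33 → 28, 30 → 2
28 → none → 0
30 → none → 0
Sum: 0 + 0 + 0 + 0 + 0 + 0 + 0 + 2 + 0 + 0 = 2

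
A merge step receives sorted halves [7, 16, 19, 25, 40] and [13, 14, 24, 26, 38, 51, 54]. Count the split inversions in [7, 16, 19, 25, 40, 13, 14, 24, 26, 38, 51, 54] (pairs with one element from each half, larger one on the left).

Take each right-half value and tally the left-half values above it:
r = 13: 16, 19, 25, 40 → 4
r = 14: 16, 19, 25, 40 → 4
r = 24: 25, 40 → 2
r = 26: 40 → 1
r = 38: 40 → 1
r = 51: none → 0
r = 54: none → 0
Cross-inversions: 4 + 4 + 2 + 1 + 1 + 0 + 0 = 12

12 cross-inversions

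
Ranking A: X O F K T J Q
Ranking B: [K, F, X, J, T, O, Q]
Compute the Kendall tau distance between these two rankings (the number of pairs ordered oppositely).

8

Assign each item its position (1..7) in the first ordering, then rewrite the second ordering as that position sequence:
positions: X→1, O→2, F→3, K→4, T→5, J→6, Q→7
second ordering as positions: [4, 3, 1, 6, 5, 2, 7]
Discordant pairs = inversions in this position sequence.
4: 3, 1, 2 → 3
3: 1, 2 → 2
1: 0
6: 5, 2 → 2
5: 2 → 1
2: 0
7: 0
Total: 3 + 2 + 0 + 2 + 1 + 0 + 0 = 8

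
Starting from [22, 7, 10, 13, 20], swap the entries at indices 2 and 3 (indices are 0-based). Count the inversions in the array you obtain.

5 inversions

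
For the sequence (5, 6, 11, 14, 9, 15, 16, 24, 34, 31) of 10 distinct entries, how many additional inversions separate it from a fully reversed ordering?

42 inversions short

Maximum inversions for 10 distinct elements is C(10, 2) = 10·9/2 = 45.
Current inversions — for each element, count later smaller elements:
5: 0
6: 0
11: 1
14: 1
9: 0
15: 0
16: 0
24: 0
34: 1
31: 0
Current total: 0 + 0 + 1 + 1 + 0 + 0 + 0 + 0 + 1 + 0 = 3
Shortfall: 45 − 3 = 42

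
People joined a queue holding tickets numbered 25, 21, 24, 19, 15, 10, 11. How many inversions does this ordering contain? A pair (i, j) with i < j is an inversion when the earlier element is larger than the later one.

19

Element-by-element contributions:
25: 6
21: 4
24: 4
19: 3
15: 2
10: 0
11: 0
Sum: 6 + 4 + 4 + 3 + 2 + 0 + 0 = 19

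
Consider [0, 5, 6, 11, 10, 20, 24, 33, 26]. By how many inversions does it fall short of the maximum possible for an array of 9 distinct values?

Maximum inversions for 9 distinct elements is C(9, 2) = 9·8/2 = 36.
Current inversions — for each element, count later smaller elements:
0: 0
5: 0
6: 0
11: 1
10: 0
20: 0
24: 0
33: 1
26: 0
Current total: 0 + 0 + 0 + 1 + 0 + 0 + 0 + 1 + 0 = 2
Shortfall: 36 − 2 = 34

34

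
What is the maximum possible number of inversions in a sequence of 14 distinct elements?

91

A reversed (strictly descending) arrangement makes every pair an inversion, giving C(14, 2) inversions.
C(14, 2) = 14·13/2 = 91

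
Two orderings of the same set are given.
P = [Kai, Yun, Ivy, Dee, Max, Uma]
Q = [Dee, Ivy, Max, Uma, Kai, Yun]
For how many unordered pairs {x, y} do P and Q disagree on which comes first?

There are 9 disagreeing pairs.

Assign each item its position (1..6) in the first ordering, then rewrite the second ordering as that position sequence:
positions: Kai→1, Yun→2, Ivy→3, Dee→4, Max→5, Uma→6
second ordering as positions: [4, 3, 5, 6, 1, 2]
Discordant pairs = inversions in this position sequence.
4: 3, 1, 2 → 3
3: 1, 2 → 2
5: 1, 2 → 2
6: 1, 2 → 2
1: 0
2: 0
Total: 3 + 2 + 2 + 2 + 0 + 0 = 9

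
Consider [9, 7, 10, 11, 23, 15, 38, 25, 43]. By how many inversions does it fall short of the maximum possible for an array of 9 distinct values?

Maximum inversions for 9 distinct elements is C(9, 2) = 9·8/2 = 36.
Current inversions — for each element, count later smaller elements:
9: 1
7: 0
10: 0
11: 0
23: 1
15: 0
38: 1
25: 0
43: 0
Current total: 1 + 0 + 0 + 0 + 1 + 0 + 1 + 0 + 0 = 3
Shortfall: 36 − 3 = 33

33 inversions short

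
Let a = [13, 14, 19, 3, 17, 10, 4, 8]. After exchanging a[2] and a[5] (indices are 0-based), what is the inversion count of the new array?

Positions 2 and 5 hold 19 and 10; after swapping, the array is [13, 14, 10, 3, 17, 19, 4, 8].
Sweep left to right; for each value list the smaller values that follow it:
13: 4
14: 4
10: 3
3: 0
17: 2
19: 2
4: 0
8: 0
Sum: 4 + 4 + 3 + 0 + 2 + 2 + 0 + 0 = 15

There are 15 inversions.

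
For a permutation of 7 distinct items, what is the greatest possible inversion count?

21

The maximum occurs when the array is in strictly decreasing order: every one of the C(7, 2) pairs is inverted.
C(7, 2) = 7·6/2 = 21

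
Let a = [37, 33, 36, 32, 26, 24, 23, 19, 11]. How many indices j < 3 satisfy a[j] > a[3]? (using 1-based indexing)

1

The element at index 3 is 36.
Elements before it: 37, 33
Those larger than 36: 37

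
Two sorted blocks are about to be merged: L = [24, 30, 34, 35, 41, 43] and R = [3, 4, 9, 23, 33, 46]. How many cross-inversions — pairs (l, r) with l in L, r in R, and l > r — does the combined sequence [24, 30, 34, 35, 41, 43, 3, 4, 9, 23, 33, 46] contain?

For each element r of the right run, count left-run elements greater than r:
r = 3: 24, 30, 34, 35, 41, 43 → 6
r = 4: 24, 30, 34, 35, 41, 43 → 6
r = 9: 24, 30, 34, 35, 41, 43 → 6
r = 23: 24, 30, 34, 35, 41, 43 → 6
r = 33: 34, 35, 41, 43 → 4
r = 46: none → 0
Cross-inversions: 6 + 6 + 6 + 6 + 4 + 0 = 28

28 cross-inversions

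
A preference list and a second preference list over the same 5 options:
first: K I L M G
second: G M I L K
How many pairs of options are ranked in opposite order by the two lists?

9 pairs

Assign each item its position (1..5) in the first ordering, then rewrite the second ordering as that position sequence:
positions: K→1, I→2, L→3, M→4, G→5
second ordering as positions: [5, 4, 2, 3, 1]
Discordant pairs = inversions in this position sequence.
5: 4, 2, 3, 1 → 4
4: 2, 3, 1 → 3
2: 1 → 1
3: 1 → 1
1: 0
Total: 4 + 3 + 1 + 1 + 0 = 9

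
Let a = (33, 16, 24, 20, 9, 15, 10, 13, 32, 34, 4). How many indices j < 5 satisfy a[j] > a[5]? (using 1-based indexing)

The element at index 5 is 9.
Elements before it: 33, 16, 24, 20
Those larger than 9: 33, 16, 24, 20

4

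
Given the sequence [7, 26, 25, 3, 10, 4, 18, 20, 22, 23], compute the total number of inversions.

18

Element-by-element contributions:
7: 2
26: 8
25: 7
3: 0
10: 1
4: 0
18: 0
20: 0
22: 0
23: 0
Sum: 2 + 8 + 7 + 0 + 1 + 0 + 0 + 0 + 0 + 0 = 18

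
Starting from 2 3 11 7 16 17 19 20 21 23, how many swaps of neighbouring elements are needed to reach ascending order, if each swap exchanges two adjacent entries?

1 adjacent swap

Each adjacent swap fixes exactly one inversion, so the minimum swap count equals the number of inversions.
Count inversions — for each element, later elements that are smaller:
2: none → 0
3: none → 0
11: 7 → 1
7: none → 0
16: none → 0
17: none → 0
19: none → 0
20: none → 0
21: none → 0
23: none → 0
Total inversions: 0 + 0 + 1 + 0 + 0 + 0 + 0 + 0 + 0 + 0 = 1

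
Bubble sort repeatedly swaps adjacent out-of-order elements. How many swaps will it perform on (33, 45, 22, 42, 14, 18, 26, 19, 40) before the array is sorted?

Minimum adjacent swaps = number of inversions (each swap of adjacent out-of-order elements removes one inversion and no swap can remove more).
Count inversions — for each element, later elements that are smaller:
33: 22, 14, 18, 26, 19 → 5
45: 22, 42, 14, 18, 26, 19, 40 → 7
22: 14, 18, 19 → 3
42: 14, 18, 26, 19, 40 → 5
14: none → 0
18: none → 0
26: 19 → 1
19: none → 0
40: none → 0
Total inversions: 5 + 7 + 3 + 5 + 0 + 0 + 1 + 0 + 0 = 21

Swaps: 21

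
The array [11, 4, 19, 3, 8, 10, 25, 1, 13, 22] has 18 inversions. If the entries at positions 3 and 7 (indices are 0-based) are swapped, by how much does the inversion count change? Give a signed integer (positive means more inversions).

Positions 3 and 7 hold 3 and 1; after swapping, the array is [11, 4, 19, 1, 8, 10, 25, 3, 13, 22].
For each element, count later entries that are smaller:
11: 5
4: 2
19: 5
1: 0
8: 1
10: 1
25: 3
3: 0
13: 0
22: 0
Sum: 5 + 2 + 5 + 0 + 1 + 1 + 3 + 0 + 0 + 0 = 17
Change: 17 − 18 = -1

-1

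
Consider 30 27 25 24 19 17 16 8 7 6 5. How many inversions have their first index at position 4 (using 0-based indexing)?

The element at index 4 is 19.
Elements after it: 17, 16, 8, 7, 6, 5
Those smaller than 19: 17, 16, 8, 7, 6, 5

6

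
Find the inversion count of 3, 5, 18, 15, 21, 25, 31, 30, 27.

4 out-of-order pairs

Sweep left to right; for each value list the smaller values that follow it:
3: 0
5: 0
18: 1
15: 0
21: 0
25: 0
31: 2
30: 1
27: 0
Sum: 0 + 0 + 1 + 0 + 0 + 0 + 2 + 1 + 0 = 4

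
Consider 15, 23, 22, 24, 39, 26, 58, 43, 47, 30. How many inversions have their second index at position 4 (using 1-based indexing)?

The element at index 4 is 24.
Elements before it: 15, 23, 22
None of them are larger than 24.

0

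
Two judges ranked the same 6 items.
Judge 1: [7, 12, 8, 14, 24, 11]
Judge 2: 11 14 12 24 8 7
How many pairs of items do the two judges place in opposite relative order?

12

Assign each item its position (1..6) in the first ordering, then rewrite the second ordering as that position sequence:
positions: 7→1, 12→2, 8→3, 14→4, 24→5, 11→6
second ordering as positions: [6, 4, 2, 5, 3, 1]
Discordant pairs = inversions in this position sequence.
6: 4, 2, 5, 3, 1 → 5
4: 2, 3, 1 → 3
2: 1 → 1
5: 3, 1 → 2
3: 1 → 1
1: 0
Total: 5 + 3 + 1 + 2 + 1 + 0 = 12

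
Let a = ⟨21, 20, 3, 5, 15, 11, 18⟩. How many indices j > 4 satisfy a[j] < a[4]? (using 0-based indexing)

1 such element

The element at index 4 is 15.
Elements after it: 11, 18
Those smaller than 15: 11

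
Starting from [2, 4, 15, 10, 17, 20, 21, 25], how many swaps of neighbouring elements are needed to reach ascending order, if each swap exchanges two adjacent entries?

1

Each adjacent swap fixes exactly one inversion, so the minimum swap count equals the number of inversions.
Count inversions — for each element, later elements that are smaller:
2: none → 0
4: none → 0
15: 10 → 1
10: none → 0
17: none → 0
20: none → 0
21: none → 0
25: none → 0
Total inversions: 0 + 0 + 1 + 0 + 0 + 0 + 0 + 0 = 1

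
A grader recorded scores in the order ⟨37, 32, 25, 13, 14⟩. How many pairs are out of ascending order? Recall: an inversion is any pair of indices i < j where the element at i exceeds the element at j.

9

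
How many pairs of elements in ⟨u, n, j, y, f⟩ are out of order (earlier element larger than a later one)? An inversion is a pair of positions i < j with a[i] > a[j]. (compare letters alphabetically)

7 out-of-order pairs

Count, for each position, how many later elements it exceeds:
u: 3
n: 2
j: 1
y: 1
f: 0
Sum: 3 + 2 + 1 + 1 + 0 = 7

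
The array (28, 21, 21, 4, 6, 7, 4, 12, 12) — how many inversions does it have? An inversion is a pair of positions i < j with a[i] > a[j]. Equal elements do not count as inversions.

22

Sweep left to right; for each value list the smaller values that follow it:
28: 8
21: 6
21: 6
4: 0
6: 1
7: 1
4: 0
12: 0
12: 0
Sum: 8 + 6 + 6 + 0 + 1 + 1 + 0 + 0 + 0 = 22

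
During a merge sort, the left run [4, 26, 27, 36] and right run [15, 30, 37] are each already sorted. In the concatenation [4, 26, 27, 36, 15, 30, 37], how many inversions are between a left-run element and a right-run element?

Count, for every r in R, how many entries of L exceed r:
r = 15: 26, 27, 36 → 3
r = 30: 36 → 1
r = 37: none → 0
Cross-inversions: 3 + 1 + 0 = 4

4 cross-inversions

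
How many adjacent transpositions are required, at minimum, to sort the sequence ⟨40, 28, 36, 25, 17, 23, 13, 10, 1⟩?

34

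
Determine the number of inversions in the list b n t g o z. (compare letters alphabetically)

Element-by-element contributions:
b → none → 0
n → g → 1
t → g, o → 2
g → none → 0
o → none → 0
z → none → 0
Sum: 0 + 1 + 2 + 0 + 0 + 0 = 3

3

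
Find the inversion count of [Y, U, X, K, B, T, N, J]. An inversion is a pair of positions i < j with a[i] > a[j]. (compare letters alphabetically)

Sweep left to right; for each value list the smaller values that follow it:
Y → U, X, K, B, T, N, J → 7
U → K, B, T, N, J → 5
X → K, B, T, N, J → 5
K → B, J → 2
B → none → 0
T → N, J → 2
N → J → 1
J → none → 0
Sum: 7 + 5 + 5 + 2 + 0 + 2 + 1 + 0 = 22

22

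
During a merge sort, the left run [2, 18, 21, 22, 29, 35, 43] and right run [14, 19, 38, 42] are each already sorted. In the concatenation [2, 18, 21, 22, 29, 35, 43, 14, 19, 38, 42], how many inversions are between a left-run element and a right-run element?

13

For each element r of the right run, count left-run elements greater than r:
r = 14: 18, 21, 22, 29, 35, 43 → 6
r = 19: 21, 22, 29, 35, 43 → 5
r = 38: 43 → 1
r = 42: 43 → 1
Cross-inversions: 6 + 5 + 1 + 1 = 13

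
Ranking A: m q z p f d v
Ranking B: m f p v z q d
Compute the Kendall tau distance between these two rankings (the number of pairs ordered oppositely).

Assign each item its position (1..7) in the first ordering, then rewrite the second ordering as that position sequence:
positions: m→1, q→2, z→3, p→4, f→5, d→6, v→7
second ordering as positions: [1, 5, 4, 7, 3, 2, 6]
Discordant pairs = inversions in this position sequence.
1: 0
5: 4, 3, 2 → 3
4: 3, 2 → 2
7: 3, 2, 6 → 3
3: 2 → 1
2: 0
6: 0
Total: 0 + 3 + 2 + 3 + 1 + 0 + 0 = 9

9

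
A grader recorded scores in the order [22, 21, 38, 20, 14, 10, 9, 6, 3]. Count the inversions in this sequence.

34

Sweep left to right; for each value list the smaller values that follow it:
22 → 21, 20, 14, 10, 9, 6, 3 → 7
21 → 20, 14, 10, 9, 6, 3 → 6
38 → 20, 14, 10, 9, 6, 3 → 6
20 → 14, 10, 9, 6, 3 → 5
14 → 10, 9, 6, 3 → 4
10 → 9, 6, 3 → 3
9 → 6, 3 → 2
6 → 3 → 1
3 → none → 0
Sum: 7 + 6 + 6 + 5 + 4 + 3 + 2 + 1 + 0 = 34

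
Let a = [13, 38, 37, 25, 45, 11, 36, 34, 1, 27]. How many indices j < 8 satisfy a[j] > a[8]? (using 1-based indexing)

The element at index 8 is 34.
Elements before it: 13, 38, 37, 25, 45, 11, 36
Those larger than 34: 38, 37, 45, 36

4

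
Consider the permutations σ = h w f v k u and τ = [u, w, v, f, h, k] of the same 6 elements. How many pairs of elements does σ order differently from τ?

9 discordant pairs

Assign each item its position (1..6) in the first ordering, then rewrite the second ordering as that position sequence:
positions: h→1, w→2, f→3, v→4, k→5, u→6
second ordering as positions: [6, 2, 4, 3, 1, 5]
Discordant pairs = inversions in this position sequence.
6: 2, 4, 3, 1, 5 → 5
2: 1 → 1
4: 3, 1 → 2
3: 1 → 1
1: 0
5: 0
Total: 5 + 1 + 2 + 1 + 0 + 0 = 9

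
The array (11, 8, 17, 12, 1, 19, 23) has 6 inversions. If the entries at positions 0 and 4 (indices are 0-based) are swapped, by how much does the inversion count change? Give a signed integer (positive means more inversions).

Positions 0 and 4 hold 11 and 1; after swapping, the array is [1, 8, 17, 12, 11, 19, 23].
Sweep left to right; for each value list the smaller values that follow it:
1: 0
8: 0
17: 2
12: 1
11: 0
19: 0
23: 0
Sum: 0 + 0 + 2 + 1 + 0 + 0 + 0 = 3
Change: 3 − 6 = -3

-3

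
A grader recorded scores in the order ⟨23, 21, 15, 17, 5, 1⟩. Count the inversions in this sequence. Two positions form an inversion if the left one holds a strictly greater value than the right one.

14 inversions

Sweep left to right; for each value list the smaller values that follow it:
23 → 21, 15, 17, 5, 1 → 5
21 → 15, 17, 5, 1 → 4
15 → 5, 1 → 2
17 → 5, 1 → 2
5 → 1 → 1
1 → none → 0
Sum: 5 + 4 + 2 + 2 + 1 + 0 = 14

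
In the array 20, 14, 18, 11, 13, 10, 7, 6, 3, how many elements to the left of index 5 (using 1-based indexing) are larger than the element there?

3

The element at index 5 is 13.
Elements before it: 20, 14, 18, 11
Those larger than 13: 20, 14, 18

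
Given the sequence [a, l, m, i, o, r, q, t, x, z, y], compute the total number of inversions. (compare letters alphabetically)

4

Sweep left to right; for each value list the smaller values that follow it:
a → none → 0
l → i → 1
m → i → 1
i → none → 0
o → none → 0
r → q → 1
q → none → 0
t → none → 0
x → none → 0
z → y → 1
y → none → 0
Sum: 0 + 1 + 1 + 0 + 0 + 1 + 0 + 0 + 0 + 1 + 0 = 4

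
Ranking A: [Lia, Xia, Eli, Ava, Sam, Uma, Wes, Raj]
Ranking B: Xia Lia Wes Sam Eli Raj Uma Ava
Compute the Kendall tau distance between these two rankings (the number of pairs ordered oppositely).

Assign each item its position (1..8) in the first ordering, then rewrite the second ordering as that position sequence:
positions: Lia→1, Xia→2, Eli→3, Ava→4, Sam→5, Uma→6, Wes→7, Raj→8
second ordering as positions: [2, 1, 7, 5, 3, 8, 6, 4]
Discordant pairs = inversions in this position sequence.
2: 1 → 1
1: 0
7: 5, 3, 6, 4 → 4
5: 3, 4 → 2
3: 0
8: 6, 4 → 2
6: 4 → 1
4: 0
Total: 1 + 0 + 4 + 2 + 0 + 2 + 1 + 0 = 10

Discordant pairs: 10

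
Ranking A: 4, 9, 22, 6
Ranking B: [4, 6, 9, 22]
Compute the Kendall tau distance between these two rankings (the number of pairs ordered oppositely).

There are 2 discordant pairs.

Assign each item its position (1..4) in the first ordering, then rewrite the second ordering as that position sequence:
positions: 4→1, 9→2, 22→3, 6→4
second ordering as positions: [1, 4, 2, 3]
Discordant pairs = inversions in this position sequence.
1: 0
4: 2, 3 → 2
2: 0
3: 0
Total: 0 + 2 + 0 + 0 = 2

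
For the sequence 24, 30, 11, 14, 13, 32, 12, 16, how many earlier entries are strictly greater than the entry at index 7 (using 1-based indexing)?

5

The element at index 7 is 12.
Elements before it: 24, 30, 11, 14, 13, 32
Those larger than 12: 24, 30, 14, 13, 32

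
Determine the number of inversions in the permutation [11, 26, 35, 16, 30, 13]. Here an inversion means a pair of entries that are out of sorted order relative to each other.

Sweep left to right; for each value list the smaller values that follow it:
11 → none → 0
26 → 16, 13 → 2
35 → 16, 30, 13 → 3
16 → 13 → 1
30 → 13 → 1
13 → none → 0
Sum: 0 + 2 + 3 + 1 + 1 + 0 = 7

7 out-of-order pairs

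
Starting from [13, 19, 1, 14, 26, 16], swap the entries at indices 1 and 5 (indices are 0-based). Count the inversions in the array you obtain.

Positions 1 and 5 hold 19 and 16; after swapping, the array is [13, 16, 1, 14, 26, 19].
Element-by-element contributions:
13 → 1 → 1
16 → 1, 14 → 2
1 → none → 0
14 → none → 0
26 → 19 → 1
19 → none → 0
Sum: 1 + 2 + 0 + 0 + 1 + 0 = 4

4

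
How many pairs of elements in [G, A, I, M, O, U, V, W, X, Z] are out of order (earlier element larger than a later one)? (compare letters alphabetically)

Sweep left to right; for each value list the smaller values that follow it:
G → A → 1
A → none → 0
I → none → 0
M → none → 0
O → none → 0
U → none → 0
V → none → 0
W → none → 0
X → none → 0
Z → none → 0
Sum: 1 + 0 + 0 + 0 + 0 + 0 + 0 + 0 + 0 + 0 = 1

1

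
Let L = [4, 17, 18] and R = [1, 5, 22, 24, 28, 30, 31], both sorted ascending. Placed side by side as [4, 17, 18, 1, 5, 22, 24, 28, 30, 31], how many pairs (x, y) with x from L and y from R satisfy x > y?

5 cross-inversions

Take each right-half value and tally the left-half values above it:
r = 1: 4, 17, 18 → 3
r = 5: 17, 18 → 2
r = 22: none → 0
r = 24: none → 0
r = 28: none → 0
r = 30: none → 0
r = 31: none → 0
Cross-inversions: 3 + 2 + 0 + 0 + 0 + 0 + 0 = 5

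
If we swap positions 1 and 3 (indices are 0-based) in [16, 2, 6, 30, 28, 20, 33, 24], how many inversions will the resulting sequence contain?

11 inversions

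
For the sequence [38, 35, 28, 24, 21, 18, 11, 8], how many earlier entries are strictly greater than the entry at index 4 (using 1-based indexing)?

The element at index 4 is 24.
Elements before it: 38, 35, 28
Those larger than 24: 38, 35, 28

3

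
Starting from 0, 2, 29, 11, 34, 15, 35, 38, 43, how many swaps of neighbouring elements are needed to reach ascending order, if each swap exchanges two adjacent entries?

3

Each adjacent swap fixes exactly one inversion, so the minimum swap count equals the number of inversions.
Count inversions — for each element, later elements that are smaller:
0: none → 0
2: none → 0
29: 11, 15 → 2
11: none → 0
34: 15 → 1
15: none → 0
35: none → 0
38: none → 0
43: none → 0
Total inversions: 0 + 0 + 2 + 0 + 1 + 0 + 0 + 0 + 0 = 3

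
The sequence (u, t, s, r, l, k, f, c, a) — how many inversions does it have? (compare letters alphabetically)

36 out-of-order pairs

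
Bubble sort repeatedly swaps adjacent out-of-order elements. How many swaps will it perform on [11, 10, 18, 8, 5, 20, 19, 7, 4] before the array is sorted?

Each adjacent swap fixes exactly one inversion, so the minimum swap count equals the number of inversions.
Count inversions — for each element, later elements that are smaller:
11: 10, 8, 5, 7, 4 → 5
10: 8, 5, 7, 4 → 4
18: 8, 5, 7, 4 → 4
8: 5, 7, 4 → 3
5: 4 → 1
20: 19, 7, 4 → 3
19: 7, 4 → 2
7: 4 → 1
4: none → 0
Total inversions: 5 + 4 + 4 + 3 + 1 + 3 + 2 + 1 + 0 = 23

23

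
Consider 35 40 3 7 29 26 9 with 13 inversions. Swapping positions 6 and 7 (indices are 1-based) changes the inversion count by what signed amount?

-1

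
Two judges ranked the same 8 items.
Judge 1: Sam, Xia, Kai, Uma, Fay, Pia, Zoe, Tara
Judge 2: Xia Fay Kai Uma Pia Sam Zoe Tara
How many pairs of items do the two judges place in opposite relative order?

Assign each item its position (1..8) in the first ordering, then rewrite the second ordering as that position sequence:
positions: Sam→1, Xia→2, Kai→3, Uma→4, Fay→5, Pia→6, Zoe→7, Tara→8
second ordering as positions: [2, 5, 3, 4, 6, 1, 7, 8]
Discordant pairs = inversions in this position sequence.
2: 1 → 1
5: 3, 4, 1 → 3
3: 1 → 1
4: 1 → 1
6: 1 → 1
1: 0
7: 0
8: 0
Total: 1 + 3 + 1 + 1 + 1 + 0 + 0 + 0 = 7

7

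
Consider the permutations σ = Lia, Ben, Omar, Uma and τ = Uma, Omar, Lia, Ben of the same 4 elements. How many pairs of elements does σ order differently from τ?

5

Assign each item its position (1..4) in the first ordering, then rewrite the second ordering as that position sequence:
positions: Lia→1, Ben→2, Omar→3, Uma→4
second ordering as positions: [4, 3, 1, 2]
Discordant pairs = inversions in this position sequence.
4: 3, 1, 2 → 3
3: 1, 2 → 2
1: 0
2: 0
Total: 3 + 2 + 0 + 0 = 5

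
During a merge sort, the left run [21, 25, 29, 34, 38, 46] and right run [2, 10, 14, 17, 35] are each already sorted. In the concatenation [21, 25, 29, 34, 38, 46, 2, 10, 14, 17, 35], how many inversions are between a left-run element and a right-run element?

26

For each element r of the right run, count left-run elements greater than r:
r = 2: 21, 25, 29, 34, 38, 46 → 6
r = 10: 21, 25, 29, 34, 38, 46 → 6
r = 14: 21, 25, 29, 34, 38, 46 → 6
r = 17: 21, 25, 29, 34, 38, 46 → 6
r = 35: 38, 46 → 2
Cross-inversions: 6 + 6 + 6 + 6 + 2 = 26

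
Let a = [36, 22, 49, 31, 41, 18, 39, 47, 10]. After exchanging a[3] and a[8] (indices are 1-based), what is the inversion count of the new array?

Positions 3 and 8 hold 49 and 47; after swapping, the array is [36, 22, 47, 31, 41, 18, 39, 49, 10].
For each element, count later entries that are smaller:
36: 4
22: 2
47: 5
31: 2
41: 3
18: 1
39: 1
49: 1
10: 0
Sum: 4 + 2 + 5 + 2 + 3 + 1 + 1 + 1 + 0 = 19

19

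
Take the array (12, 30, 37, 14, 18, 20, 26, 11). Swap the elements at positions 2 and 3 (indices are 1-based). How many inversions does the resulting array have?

There are 16 inversions.

Positions 2 and 3 hold 30 and 37; after swapping, the array is [12, 37, 30, 14, 18, 20, 26, 11].
For each element, count later entries that are smaller:
12: 1
37: 6
30: 5
14: 1
18: 1
20: 1
26: 1
11: 0
Sum: 1 + 6 + 5 + 1 + 1 + 1 + 1 + 0 = 16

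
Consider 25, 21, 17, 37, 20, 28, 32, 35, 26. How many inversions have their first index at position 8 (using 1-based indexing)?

1 such element

The element at index 8 is 35.
Elements after it: 26
Those smaller than 35: 26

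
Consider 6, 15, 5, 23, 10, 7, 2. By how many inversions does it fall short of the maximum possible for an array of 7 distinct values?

8 inversions short

Maximum inversions for 7 distinct elements is C(7, 2) = 7·6/2 = 21.
Current inversions — for each element, count later smaller elements:
6: 2
15: 4
5: 1
23: 3
10: 2
7: 1
2: 0
Current total: 2 + 4 + 1 + 3 + 2 + 1 + 0 = 13
Shortfall: 21 − 13 = 8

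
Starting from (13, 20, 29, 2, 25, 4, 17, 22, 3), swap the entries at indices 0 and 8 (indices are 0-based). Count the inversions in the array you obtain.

17

Positions 0 and 8 hold 13 and 3; after swapping, the array is [3, 20, 29, 2, 25, 4, 17, 22, 13].
Count, for each position, how many later elements it exceeds:
3: 1
20: 4
29: 6
2: 0
25: 4
4: 0
17: 1
22: 1
13: 0
Sum: 1 + 4 + 6 + 0 + 4 + 0 + 1 + 1 + 0 = 17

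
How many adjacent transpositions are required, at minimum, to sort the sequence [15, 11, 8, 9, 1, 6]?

Adjacent swaps: 13

The minimum number of adjacent swaps to sort an array equals its inversion count, since every such swap removes exactly one inversion.
Count inversions — for each element, later elements that are smaller:
15: 11, 8, 9, 1, 6 → 5
11: 8, 9, 1, 6 → 4
8: 1, 6 → 2
9: 1, 6 → 2
1: none → 0
6: none → 0
Total inversions: 5 + 4 + 2 + 2 + 0 + 0 = 13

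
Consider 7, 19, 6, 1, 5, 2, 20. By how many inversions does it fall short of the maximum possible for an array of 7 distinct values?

Maximum inversions for 7 distinct elements is C(7, 2) = 7·6/2 = 21.
Current inversions — for each element, count later smaller elements:
7: 4
19: 4
6: 3
1: 0
5: 1
2: 0
20: 0
Current total: 4 + 4 + 3 + 0 + 1 + 0 + 0 = 12
Shortfall: 21 − 12 = 9

9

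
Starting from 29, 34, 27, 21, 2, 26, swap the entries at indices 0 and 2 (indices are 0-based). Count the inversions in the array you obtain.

11

Positions 0 and 2 hold 29 and 27; after swapping, the array is [27, 34, 29, 21, 2, 26].
Element-by-element contributions:
27 → 21, 2, 26 → 3
34 → 29, 21, 2, 26 → 4
29 → 21, 2, 26 → 3
21 → 2 → 1
2 → none → 0
26 → none → 0
Sum: 3 + 4 + 3 + 1 + 0 + 0 = 11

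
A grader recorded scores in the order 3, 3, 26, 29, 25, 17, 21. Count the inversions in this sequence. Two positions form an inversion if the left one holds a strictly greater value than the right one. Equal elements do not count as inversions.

8 inversions

Sweep left to right; for each value list the smaller values that follow it:
3 → none → 0
3 → none → 0
26 → 25, 17, 21 → 3
29 → 25, 17, 21 → 3
25 → 17, 21 → 2
17 → none → 0
21 → none → 0
Sum: 0 + 0 + 3 + 3 + 2 + 0 + 0 = 8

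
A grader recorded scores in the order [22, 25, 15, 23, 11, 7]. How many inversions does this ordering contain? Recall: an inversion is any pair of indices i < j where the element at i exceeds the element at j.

There are 12 out-of-order pairs.

Count, for each position, how many later elements it exceeds:
22 → 15, 11, 7 → 3
25 → 15, 23, 11, 7 → 4
15 → 11, 7 → 2
23 → 11, 7 → 2
11 → 7 → 1
7 → none → 0
Sum: 3 + 4 + 2 + 2 + 1 + 0 = 12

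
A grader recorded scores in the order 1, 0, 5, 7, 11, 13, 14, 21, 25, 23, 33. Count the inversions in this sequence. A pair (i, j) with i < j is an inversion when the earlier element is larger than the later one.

2 inversions

For each element, count later entries that are smaller:
1: 1
0: 0
5: 0
7: 0
11: 0
13: 0
14: 0
21: 0
25: 1
23: 0
33: 0
Sum: 1 + 0 + 0 + 0 + 0 + 0 + 0 + 0 + 1 + 0 + 0 = 2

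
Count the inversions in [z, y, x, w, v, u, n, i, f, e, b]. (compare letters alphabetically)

55 out-of-order pairs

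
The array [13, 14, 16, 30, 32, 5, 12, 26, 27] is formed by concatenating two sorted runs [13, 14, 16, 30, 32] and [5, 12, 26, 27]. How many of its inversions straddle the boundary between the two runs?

Take each right-half value and tally the left-half values above it:
r = 5: 13, 14, 16, 30, 32 → 5
r = 12: 13, 14, 16, 30, 32 → 5
r = 26: 30, 32 → 2
r = 27: 30, 32 → 2
Cross-inversions: 5 + 5 + 2 + 2 = 14

There are 14 cross-inversions.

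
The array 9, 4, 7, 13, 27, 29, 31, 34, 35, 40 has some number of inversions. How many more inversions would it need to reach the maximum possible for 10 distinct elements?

43 inversions short

Maximum inversions for 10 distinct elements is C(10, 2) = 10·9/2 = 45.
Current inversions — for each element, count later smaller elements:
9: 2
4: 0
7: 0
13: 0
27: 0
29: 0
31: 0
34: 0
35: 0
40: 0
Current total: 2 + 0 + 0 + 0 + 0 + 0 + 0 + 0 + 0 + 0 = 2
Shortfall: 45 − 2 = 43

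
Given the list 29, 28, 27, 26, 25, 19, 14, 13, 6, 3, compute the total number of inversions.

For each element, count later entries that are smaller:
29: 9
28: 8
27: 7
26: 6
25: 5
19: 4
14: 3
13: 2
6: 1
3: 0
Sum: 9 + 8 + 7 + 6 + 5 + 4 + 3 + 2 + 1 + 0 = 45

45 inversions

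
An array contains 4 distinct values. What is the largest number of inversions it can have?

6

A reversed (strictly descending) arrangement makes every pair an inversion, giving C(4, 2) inversions.
C(4, 2) = 4·3/2 = 6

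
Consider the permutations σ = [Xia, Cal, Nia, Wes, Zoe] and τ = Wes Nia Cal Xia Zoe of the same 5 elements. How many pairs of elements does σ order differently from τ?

6

Assign each item its position (1..5) in the first ordering, then rewrite the second ordering as that position sequence:
positions: Xia→1, Cal→2, Nia→3, Wes→4, Zoe→5
second ordering as positions: [4, 3, 2, 1, 5]
Discordant pairs = inversions in this position sequence.
4: 3, 2, 1 → 3
3: 2, 1 → 2
2: 1 → 1
1: 0
5: 0
Total: 3 + 2 + 1 + 0 + 0 = 6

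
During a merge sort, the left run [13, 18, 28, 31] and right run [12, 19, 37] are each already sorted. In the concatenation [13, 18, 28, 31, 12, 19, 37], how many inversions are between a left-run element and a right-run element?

Count, for every r in R, how many entries of L exceed r:
r = 12: 13, 18, 28, 31 → 4
r = 19: 28, 31 → 2
r = 37: none → 0
Cross-inversions: 4 + 2 + 0 = 6

6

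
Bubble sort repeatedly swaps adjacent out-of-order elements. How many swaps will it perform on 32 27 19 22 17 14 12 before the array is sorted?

20 swaps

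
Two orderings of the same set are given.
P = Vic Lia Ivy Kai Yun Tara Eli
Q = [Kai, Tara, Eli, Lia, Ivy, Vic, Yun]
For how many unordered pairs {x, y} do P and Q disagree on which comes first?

Assign each item its position (1..7) in the first ordering, then rewrite the second ordering as that position sequence:
positions: Vic→1, Lia→2, Ivy→3, Kai→4, Yun→5, Tara→6, Eli→7
second ordering as positions: [4, 6, 7, 2, 3, 1, 5]
Discordant pairs = inversions in this position sequence.
4: 2, 3, 1 → 3
6: 2, 3, 1, 5 → 4
7: 2, 3, 1, 5 → 4
2: 1 → 1
3: 1 → 1
1: 0
5: 0
Total: 3 + 4 + 4 + 1 + 1 + 0 + 0 = 13

Disagreeing pairs: 13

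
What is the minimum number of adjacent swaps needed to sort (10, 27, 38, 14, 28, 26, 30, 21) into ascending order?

Each adjacent swap fixes exactly one inversion, so the minimum swap count equals the number of inversions.
Count inversions — for each element, later elements that are smaller:
10: none → 0
27: 14, 26, 21 → 3
38: 14, 28, 26, 30, 21 → 5
14: none → 0
28: 26, 21 → 2
26: 21 → 1
30: 21 → 1
21: none → 0
Total inversions: 0 + 3 + 5 + 0 + 2 + 1 + 1 + 0 = 12

12 swaps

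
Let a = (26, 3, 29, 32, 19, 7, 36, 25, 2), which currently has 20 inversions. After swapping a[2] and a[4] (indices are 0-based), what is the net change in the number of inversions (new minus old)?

Positions 2 and 4 hold 29 and 19; after swapping, the array is [26, 3, 19, 32, 29, 7, 36, 25, 2].
Count, for each position, how many later elements it exceeds:
26 → 3, 19, 7, 25, 2 → 5
3 → 2 → 1
19 → 7, 2 → 2
32 → 29, 7, 25, 2 → 4
29 → 7, 25, 2 → 3
7 → 2 → 1
36 → 25, 2 → 2
25 → 2 → 1
2 → none → 0
Sum: 5 + 1 + 2 + 4 + 3 + 1 + 2 + 1 + 0 = 19
Change: 19 − 20 = -1

-1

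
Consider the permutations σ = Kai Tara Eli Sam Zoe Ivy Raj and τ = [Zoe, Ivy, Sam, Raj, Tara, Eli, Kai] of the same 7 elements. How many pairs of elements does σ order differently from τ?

Assign each item its position (1..7) in the first ordering, then rewrite the second ordering as that position sequence:
positions: Kai→1, Tara→2, Eli→3, Sam→4, Zoe→5, Ivy→6, Raj→7
second ordering as positions: [5, 6, 4, 7, 2, 3, 1]
Discordant pairs = inversions in this position sequence.
5: 4, 2, 3, 1 → 4
6: 4, 2, 3, 1 → 4
4: 2, 3, 1 → 3
7: 2, 3, 1 → 3
2: 1 → 1
3: 1 → 1
1: 0
Total: 4 + 4 + 3 + 3 + 1 + 1 + 0 = 16

16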